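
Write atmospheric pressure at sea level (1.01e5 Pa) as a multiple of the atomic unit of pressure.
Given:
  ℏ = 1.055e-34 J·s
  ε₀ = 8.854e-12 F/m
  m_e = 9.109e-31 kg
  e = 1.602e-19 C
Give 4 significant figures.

atomic unit of pressure: P_au = E_h/a₀³ = m_e⁴e¹⁰/((4πε₀)⁵ℏ⁸) = 2.929e13 Pa.
1.01e5 / 2.929e13 = 3.448e-9

3.448e-9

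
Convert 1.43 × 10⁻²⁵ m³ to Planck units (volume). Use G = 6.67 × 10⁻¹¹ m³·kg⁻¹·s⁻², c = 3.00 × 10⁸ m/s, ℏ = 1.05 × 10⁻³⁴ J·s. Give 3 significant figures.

3.42 × 10⁷⁹

Planck volume: V_P = (ℏG/c³)^(3/2) = 4.18 × 10⁻¹⁰⁵ m³.
1.43 × 10⁻²⁵ / 4.18 × 10⁻¹⁰⁵ = 3.42 × 10⁷⁹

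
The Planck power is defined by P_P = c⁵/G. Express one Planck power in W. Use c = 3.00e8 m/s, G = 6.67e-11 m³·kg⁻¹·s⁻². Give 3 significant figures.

P_P = c⁵/G
  = 2.43e42 / 6.67e-11
  = 3.64e52 W

3.64e52 W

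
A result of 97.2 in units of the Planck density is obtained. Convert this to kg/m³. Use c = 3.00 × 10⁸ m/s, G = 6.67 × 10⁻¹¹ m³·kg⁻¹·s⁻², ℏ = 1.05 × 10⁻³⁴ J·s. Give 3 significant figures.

One Planck density: ρ_P = c⁵/(ℏG²) = 5.20 × 10⁹⁶ kg/m³.
97.2 × 5.20 × 10⁹⁶ kg/m³ = 5.06 × 10⁹⁸ kg/m³

5.06 × 10⁹⁸ kg/m³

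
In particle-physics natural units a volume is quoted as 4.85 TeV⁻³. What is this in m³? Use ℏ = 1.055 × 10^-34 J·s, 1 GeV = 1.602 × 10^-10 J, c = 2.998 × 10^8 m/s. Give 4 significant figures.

3.733 × 10^-56 m³

Volume is [L]³ = [E]⁻³·(ℏc)³.
1 GeV⁻³ → (ℏc)³ × (1 GeV in J)⁻³ = 7.696 × 10^-48 m³.
Convert the energy scale: 4.85 TeV⁻³ = 4.85 × 10^-9 GeV⁻³.
Result: 4.85 × 10^-9 × 7.696 × 10^-48 = 3.733 × 10^-56 m³.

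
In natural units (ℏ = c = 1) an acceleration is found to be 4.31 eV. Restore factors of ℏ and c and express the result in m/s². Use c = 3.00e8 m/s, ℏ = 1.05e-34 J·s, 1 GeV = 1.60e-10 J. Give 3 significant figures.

Acceleration is [L]/[T]² = c·[E]/ℏ.
1 GeV → c/ℏ × (1 GeV in J) = 4.57e32 m/s².
Convert the energy scale: 4.31 eV = 4.31e-9 GeV.
Result: 4.31e-9 × 4.57e32 = 1.97e24 m/s².

1.97e24 m/s²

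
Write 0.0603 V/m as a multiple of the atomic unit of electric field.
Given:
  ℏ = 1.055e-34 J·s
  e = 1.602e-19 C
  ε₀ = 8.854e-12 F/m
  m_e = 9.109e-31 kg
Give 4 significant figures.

1.175e-13

atomic unit of electric field: E_au = E_h/(e a₀) = m_e²e⁵/((4πε₀)³ℏ⁴) = 5.131e11 V/m.
0.0603 / 5.131e11 = 1.175e-13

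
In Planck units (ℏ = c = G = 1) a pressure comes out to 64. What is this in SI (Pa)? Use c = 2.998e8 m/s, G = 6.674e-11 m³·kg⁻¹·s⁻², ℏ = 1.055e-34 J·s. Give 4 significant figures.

2.965e115 Pa

One Planck pressure: p_P = c⁷/(ℏG²) = 4.632e113 Pa.
64 × 4.632e113 Pa = 2.965e115 Pa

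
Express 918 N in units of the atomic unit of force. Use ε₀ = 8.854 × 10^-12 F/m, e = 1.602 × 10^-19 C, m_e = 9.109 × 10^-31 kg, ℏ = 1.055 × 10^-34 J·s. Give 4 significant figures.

1.117 × 10^10

atomic unit of force: F_au = E_h/a₀ = m_e²e⁶/((4πε₀)³ℏ⁴) = 8.220 × 10^-8 N.
918 / 8.220 × 10^-8 = 1.117 × 10^10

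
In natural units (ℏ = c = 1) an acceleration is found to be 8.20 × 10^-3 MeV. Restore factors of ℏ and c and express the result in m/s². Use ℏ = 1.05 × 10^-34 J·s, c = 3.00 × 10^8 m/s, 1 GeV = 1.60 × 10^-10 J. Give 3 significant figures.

Acceleration is [L]/[T]² = c·[E]/ℏ.
1 GeV → c/ℏ × (1 GeV in J) = 4.57 × 10^32 m/s².
Convert the energy scale: 8.20 × 10^-3 MeV = 8.20 × 10^-6 GeV.
Result: 8.20 × 10^-6 × 4.57 × 10^32 = 3.75 × 10^27 m/s².

3.75 × 10^27 m/s²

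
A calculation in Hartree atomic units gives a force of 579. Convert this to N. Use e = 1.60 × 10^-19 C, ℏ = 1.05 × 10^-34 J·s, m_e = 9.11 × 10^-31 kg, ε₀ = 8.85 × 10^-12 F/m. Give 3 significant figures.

One atomic unit of force: F_au = E_h/a₀ = m_e²e⁶/((4πε₀)³ℏ⁴) = 8.33 × 10^-8 N.
579 × 8.33 × 10^-8 N = 4.82 × 10^-5 N

4.82 × 10^-5 N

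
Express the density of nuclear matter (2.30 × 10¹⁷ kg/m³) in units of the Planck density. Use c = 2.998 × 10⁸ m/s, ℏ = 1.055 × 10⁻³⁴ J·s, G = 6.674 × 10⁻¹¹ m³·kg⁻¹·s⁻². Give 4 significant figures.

Planck density: ρ_P = c⁵/(ℏG²) = 5.154 × 10⁹⁶ kg/m³.
2.30 × 10¹⁷ / 5.154 × 10⁹⁶ = 4.463 × 10⁻⁸⁰

4.463 × 10⁻⁸⁰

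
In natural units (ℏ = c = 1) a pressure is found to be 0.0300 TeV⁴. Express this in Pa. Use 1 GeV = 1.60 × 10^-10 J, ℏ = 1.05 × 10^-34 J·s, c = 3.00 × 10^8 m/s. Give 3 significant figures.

Pressure is [E]/[L]³ = [E]⁴/(ℏc)³.
1 GeV⁴ → 1/(ℏc)³ × (1 GeV in J)⁴ = 2.10 × 10^37 Pa.
Convert the energy scale: 0.0300 TeV⁴ = 3.00 × 10^10 GeV⁴.
Result: 3.00 × 10^10 × 2.10 × 10^37 = 6.29 × 10^47 Pa.

6.29 × 10^47 Pa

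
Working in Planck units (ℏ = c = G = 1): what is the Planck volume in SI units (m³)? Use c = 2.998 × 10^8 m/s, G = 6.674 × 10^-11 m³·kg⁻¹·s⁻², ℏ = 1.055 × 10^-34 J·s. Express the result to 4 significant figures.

4.224 × 10^-105 m³

From ℏ = c = G = 1 the volume scale is V_P = (ℏG/c³)^(3/2).
  = √(1.784 × 10^-209)
  = 4.224 × 10^-105 m³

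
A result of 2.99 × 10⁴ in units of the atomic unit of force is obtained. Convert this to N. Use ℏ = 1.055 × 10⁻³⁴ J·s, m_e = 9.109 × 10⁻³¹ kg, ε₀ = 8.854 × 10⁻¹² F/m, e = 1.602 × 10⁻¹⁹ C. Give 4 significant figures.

One atomic unit of force: F_au = E_h/a₀ = m_e²e⁶/((4πε₀)³ℏ⁴) = 8.220 × 10⁻⁸ N.
2.99 × 10⁴ × 8.220 × 10⁻⁸ N = 2.458 × 10⁻³ N

2.458 × 10⁻³ N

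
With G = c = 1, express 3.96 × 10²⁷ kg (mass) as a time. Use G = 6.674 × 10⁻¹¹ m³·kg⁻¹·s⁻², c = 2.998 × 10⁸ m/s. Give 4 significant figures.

9.808 × 10⁻⁹ s

Mass → time via G/c³.
3.96 × 10²⁷ kg × (G/c³) = 9.808 × 10⁻⁹ s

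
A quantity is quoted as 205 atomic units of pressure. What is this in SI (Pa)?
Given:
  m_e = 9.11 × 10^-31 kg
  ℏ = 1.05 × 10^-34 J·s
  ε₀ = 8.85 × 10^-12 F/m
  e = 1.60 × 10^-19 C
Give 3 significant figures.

6.18 × 10^15 Pa

One atomic unit of pressure: P_au = E_h/a₀³ = m_e⁴e¹⁰/((4πε₀)⁵ℏ⁸) = 3.01 × 10^13 Pa.
205 × 3.01 × 10^13 Pa = 6.18 × 10^15 Pa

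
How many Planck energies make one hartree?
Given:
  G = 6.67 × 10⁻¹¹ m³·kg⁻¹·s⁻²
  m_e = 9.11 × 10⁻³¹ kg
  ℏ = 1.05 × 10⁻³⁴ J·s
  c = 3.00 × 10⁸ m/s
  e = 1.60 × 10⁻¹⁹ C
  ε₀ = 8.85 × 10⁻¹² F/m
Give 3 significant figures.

hartree: E_h = m_e e⁴/(4πε₀ℏ)² = 4.38 × 10⁻¹⁸ J
Planck energy: E_P = √(ℏc⁵/G) = 1.96 × 10⁹ J
ratio = 4.38 × 10⁻¹⁸ / 1.96 × 10⁹ = 2.24 × 10⁻²⁷

2.24 × 10⁻²⁷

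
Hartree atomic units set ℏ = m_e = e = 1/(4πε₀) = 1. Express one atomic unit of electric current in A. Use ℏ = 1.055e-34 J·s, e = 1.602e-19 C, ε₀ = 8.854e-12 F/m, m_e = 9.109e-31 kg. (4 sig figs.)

6.612e-3 A

Dimensional analysis gives I_au = e E_h/ℏ = m_e e⁵/((4πε₀)²ℏ³).
E_h = 4.354e-18 J
e·E_h/ℏ = 6.612e-3 A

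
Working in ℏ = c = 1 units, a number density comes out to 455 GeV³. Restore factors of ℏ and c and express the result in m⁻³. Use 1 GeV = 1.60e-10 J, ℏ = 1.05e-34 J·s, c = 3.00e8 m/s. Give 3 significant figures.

5.96e49 m⁻³

Number density is [L]⁻³ = [E]³/(ℏc)³.
1 GeV³ → 1/(ℏc)³ × (1 GeV in J)³ = 1.31e47 m⁻³.
Result: 455 × 1.31e47 = 5.96e49 m⁻³.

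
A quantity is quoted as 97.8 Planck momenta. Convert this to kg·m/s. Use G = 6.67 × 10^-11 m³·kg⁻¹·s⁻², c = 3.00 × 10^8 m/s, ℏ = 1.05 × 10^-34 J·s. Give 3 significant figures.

638 kg·m/s

One Planck momentum: p_P = √(ℏc³/G) = 6.52 kg·m/s.
97.8 × 6.52 kg·m/s = 638 kg·m/s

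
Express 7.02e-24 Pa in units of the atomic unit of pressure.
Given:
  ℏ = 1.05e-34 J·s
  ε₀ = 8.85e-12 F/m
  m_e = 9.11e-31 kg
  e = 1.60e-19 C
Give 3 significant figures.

atomic unit of pressure: P_au = E_h/a₀³ = m_e⁴e¹⁰/((4πε₀)⁵ℏ⁸) = 3.01e13 Pa.
7.02e-24 / 3.01e13 = 2.33e-37

2.33e-37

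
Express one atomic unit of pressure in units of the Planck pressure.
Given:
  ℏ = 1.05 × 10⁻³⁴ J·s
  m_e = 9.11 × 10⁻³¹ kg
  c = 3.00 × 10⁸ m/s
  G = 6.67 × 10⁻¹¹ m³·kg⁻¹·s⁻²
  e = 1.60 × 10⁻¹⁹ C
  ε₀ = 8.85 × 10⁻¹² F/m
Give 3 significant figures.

6.44 × 10⁻¹⁰¹

atomic unit of pressure: P_au = E_h/a₀³ = m_e⁴e¹⁰/((4πε₀)⁵ℏ⁸) = 3.01 × 10¹³ Pa
Planck pressure: p_P = c⁷/(ℏG²) = 4.68 × 10¹¹³ Pa
ratio = 3.01 × 10¹³ / 4.68 × 10¹¹³ = 6.44 × 10⁻¹⁰¹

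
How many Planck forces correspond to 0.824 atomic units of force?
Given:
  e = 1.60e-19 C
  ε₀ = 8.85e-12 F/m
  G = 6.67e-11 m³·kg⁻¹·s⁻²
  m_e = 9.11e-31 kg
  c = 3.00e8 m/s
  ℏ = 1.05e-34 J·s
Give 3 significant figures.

atomic unit of force: F_au = E_h/a₀ = m_e²e⁶/((4πε₀)³ℏ⁴) = 8.33e-8 N
Planck force: F_P = c⁴/G = 1.21e44 N
0.824 × 8.33e-8 / 1.21e44 = 5.65e-52

5.65e-52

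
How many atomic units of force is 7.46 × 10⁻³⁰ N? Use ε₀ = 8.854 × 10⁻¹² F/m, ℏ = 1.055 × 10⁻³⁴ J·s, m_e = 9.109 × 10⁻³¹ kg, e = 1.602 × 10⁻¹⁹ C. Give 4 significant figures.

atomic unit of force: F_au = E_h/a₀ = m_e²e⁶/((4πε₀)³ℏ⁴) = 8.220 × 10⁻⁸ N.
7.46 × 10⁻³⁰ / 8.220 × 10⁻⁸ = 9.076 × 10⁻²³

9.076 × 10⁻²³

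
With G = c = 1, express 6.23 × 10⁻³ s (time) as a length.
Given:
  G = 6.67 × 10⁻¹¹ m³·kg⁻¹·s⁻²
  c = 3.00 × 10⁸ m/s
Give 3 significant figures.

1.87 × 10⁶ m

Time → length via c.
6.23 × 10⁻³ s × (c) = 1.87 × 10⁶ m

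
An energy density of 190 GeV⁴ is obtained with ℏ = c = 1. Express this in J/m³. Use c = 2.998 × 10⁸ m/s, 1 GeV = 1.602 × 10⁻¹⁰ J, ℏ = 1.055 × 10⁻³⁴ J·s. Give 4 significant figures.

[E]/[L]³ = [E]⁴/(ℏc)³; restore (ℏc)⁻³.
1 GeV⁴ → 1/(ℏc)³ × (1 GeV in J)⁴ = 2.082 × 10³⁷ J/m³.
Result: 190 × 2.082 × 10³⁷ = 3.955 × 10³⁹ J/m³.

3.955 × 10³⁹ J/m³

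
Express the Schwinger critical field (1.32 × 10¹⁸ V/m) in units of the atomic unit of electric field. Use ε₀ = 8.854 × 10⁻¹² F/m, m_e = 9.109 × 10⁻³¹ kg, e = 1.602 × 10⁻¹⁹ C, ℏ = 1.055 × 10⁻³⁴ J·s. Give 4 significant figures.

2.573 × 10⁶

atomic unit of electric field: E_au = E_h/(e a₀) = m_e²e⁵/((4πε₀)³ℏ⁴) = 5.131 × 10¹¹ V/m.
1.32 × 10¹⁸ / 5.131 × 10¹¹ = 2.573 × 10⁶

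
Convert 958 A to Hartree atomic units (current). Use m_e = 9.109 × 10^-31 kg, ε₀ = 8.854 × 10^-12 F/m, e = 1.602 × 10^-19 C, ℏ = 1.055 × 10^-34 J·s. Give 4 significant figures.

1.449 × 10^5

atomic unit of electric current: I_au = e E_h/ℏ = m_e e⁵/((4πε₀)²ℏ³) = 6.612 × 10^-3 A.
958 / 6.612 × 10^-3 = 1.449 × 10^5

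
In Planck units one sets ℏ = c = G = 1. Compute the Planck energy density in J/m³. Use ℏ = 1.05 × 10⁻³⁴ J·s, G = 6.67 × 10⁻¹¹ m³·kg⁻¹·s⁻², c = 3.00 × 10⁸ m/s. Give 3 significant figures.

u_P = c⁷/(ℏG²)
  = 2.19 × 10⁵⁹ / 4.67 × 10⁻⁵⁵
  = 4.68 × 10¹¹³ J/m³

4.68 × 10¹¹³ J/m³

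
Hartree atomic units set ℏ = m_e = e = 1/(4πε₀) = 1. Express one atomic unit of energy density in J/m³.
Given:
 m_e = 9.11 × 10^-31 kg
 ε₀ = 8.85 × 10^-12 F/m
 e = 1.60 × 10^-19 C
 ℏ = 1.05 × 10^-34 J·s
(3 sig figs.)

3.01 × 10^13 J/m³

From ℏ = m_e = e = 1/(4πε₀) = 1 the energy density scale is u_au = E_h/a₀³ = m_e⁴e¹⁰/((4πε₀)⁵ℏ⁸).
E_h = 4.38 × 10^-18 J
a₀ = 5.26 × 10^-11 m
E_h/a₀³ = 3.01 × 10^13 J/m³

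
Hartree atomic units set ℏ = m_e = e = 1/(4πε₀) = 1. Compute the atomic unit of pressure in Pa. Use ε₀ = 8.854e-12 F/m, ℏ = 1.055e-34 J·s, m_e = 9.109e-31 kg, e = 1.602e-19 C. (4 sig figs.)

2.929e13 Pa

From ℏ = m_e = e = 1/(4πε₀) = 1 the pressure scale is P_au = E_h/a₀³ = m_e⁴e¹⁰/((4πε₀)⁵ℏ⁸).
E_h = 4.354e-18 J
a₀ = 5.297e-11 m
E_h/a₀³ = 2.929e13 Pa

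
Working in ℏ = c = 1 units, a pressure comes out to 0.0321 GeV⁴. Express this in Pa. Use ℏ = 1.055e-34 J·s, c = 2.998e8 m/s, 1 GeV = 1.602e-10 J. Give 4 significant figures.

Pressure is [E]/[L]³ = [E]⁴/(ℏc)³.
1 GeV⁴ → 1/(ℏc)³ × (1 GeV in J)⁴ = 2.082e37 Pa.
Result: 0.0321 × 2.082e37 = 6.682e35 Pa.

6.682e35 Pa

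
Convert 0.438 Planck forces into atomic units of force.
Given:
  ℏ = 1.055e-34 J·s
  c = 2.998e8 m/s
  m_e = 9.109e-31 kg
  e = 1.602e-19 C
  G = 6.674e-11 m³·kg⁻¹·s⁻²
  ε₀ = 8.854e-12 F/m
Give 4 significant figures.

Planck force: F_P = c⁴/G = 1.210e44 N
atomic unit of force: F_au = E_h/a₀ = m_e²e⁶/((4πε₀)³ℏ⁴) = 8.220e-8 N
0.438 × 1.210e44 / 8.220e-8 = 6.450e50

6.450e50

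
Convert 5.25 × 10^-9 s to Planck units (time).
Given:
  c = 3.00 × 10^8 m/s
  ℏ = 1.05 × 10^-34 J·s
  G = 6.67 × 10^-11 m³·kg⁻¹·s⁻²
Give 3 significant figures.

9.78 × 10^34

Planck time: t_P = √(ℏG/c⁵) = 5.37 × 10^-44 s.
5.25 × 10^-9 / 5.37 × 10^-44 = 9.78 × 10^34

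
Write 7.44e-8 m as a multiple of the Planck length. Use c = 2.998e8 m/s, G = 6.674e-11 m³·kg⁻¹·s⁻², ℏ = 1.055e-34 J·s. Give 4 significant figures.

4.603e27

Planck length: ℓ_P = √(ℏG/c³) = 1.616e-35 m.
7.44e-8 / 1.616e-35 = 4.603e27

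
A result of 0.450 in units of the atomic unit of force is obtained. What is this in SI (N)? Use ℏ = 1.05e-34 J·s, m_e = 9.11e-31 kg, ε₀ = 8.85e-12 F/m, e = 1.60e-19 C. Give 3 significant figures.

3.75e-8 N

One atomic unit of force: F_au = E_h/a₀ = m_e²e⁶/((4πε₀)³ℏ⁴) = 8.33e-8 N.
0.450 × 8.33e-8 N = 3.75e-8 N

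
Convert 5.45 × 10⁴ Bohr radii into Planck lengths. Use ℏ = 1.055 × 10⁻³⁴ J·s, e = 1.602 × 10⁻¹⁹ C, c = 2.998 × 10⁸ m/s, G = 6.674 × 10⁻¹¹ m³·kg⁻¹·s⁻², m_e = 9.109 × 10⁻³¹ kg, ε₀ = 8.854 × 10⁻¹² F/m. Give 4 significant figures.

1.786 × 10²⁹

Bohr radius: a₀ = 4πε₀ℏ²/(m_e e²) = 5.297 × 10⁻¹¹ m
Planck length: ℓ_P = √(ℏG/c³) = 1.616 × 10⁻³⁵ m
5.45 × 10⁴ × 5.297 × 10⁻¹¹ / 1.616 × 10⁻³⁵ = 1.786 × 10²⁹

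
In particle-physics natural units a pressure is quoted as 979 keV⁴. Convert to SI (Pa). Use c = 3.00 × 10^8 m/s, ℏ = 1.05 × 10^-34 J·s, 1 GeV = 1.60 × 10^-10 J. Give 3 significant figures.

2.05 × 10^16 Pa

Pressure is [E]/[L]³ = [E]⁴/(ℏc)³.
1 GeV⁴ → 1/(ℏc)³ × (1 GeV in J)⁴ = 2.10 × 10^37 Pa.
Convert the energy scale: 979 keV⁴ = 9.79 × 10^-22 GeV⁴.
Result: 9.79 × 10^-22 × 2.10 × 10^37 = 2.05 × 10^16 Pa.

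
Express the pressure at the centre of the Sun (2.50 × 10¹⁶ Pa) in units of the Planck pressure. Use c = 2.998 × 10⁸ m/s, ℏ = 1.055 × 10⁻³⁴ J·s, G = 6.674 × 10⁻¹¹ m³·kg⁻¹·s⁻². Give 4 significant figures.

Planck pressure: p_P = c⁷/(ℏG²) = 4.632 × 10¹¹³ Pa.
2.50 × 10¹⁶ / 4.632 × 10¹¹³ = 5.397 × 10⁻⁹⁸

5.397 × 10⁻⁹⁸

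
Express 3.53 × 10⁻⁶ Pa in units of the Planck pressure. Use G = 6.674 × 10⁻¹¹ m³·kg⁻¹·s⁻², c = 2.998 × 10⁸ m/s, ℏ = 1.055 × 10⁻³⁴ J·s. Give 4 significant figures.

7.620 × 10⁻¹²⁰

Planck pressure: p_P = c⁷/(ℏG²) = 4.632 × 10¹¹³ Pa.
3.53 × 10⁻⁶ / 4.632 × 10¹¹³ = 7.620 × 10⁻¹²⁰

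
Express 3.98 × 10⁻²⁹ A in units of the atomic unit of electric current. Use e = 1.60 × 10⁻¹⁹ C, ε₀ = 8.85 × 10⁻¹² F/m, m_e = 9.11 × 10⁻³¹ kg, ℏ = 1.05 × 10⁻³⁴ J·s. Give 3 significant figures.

atomic unit of electric current: I_au = e E_h/ℏ = m_e e⁵/((4πε₀)²ℏ³) = 6.67 × 10⁻³ A.
3.98 × 10⁻²⁹ / 6.67 × 10⁻³ = 5.97 × 10⁻²⁷

5.97 × 10⁻²⁷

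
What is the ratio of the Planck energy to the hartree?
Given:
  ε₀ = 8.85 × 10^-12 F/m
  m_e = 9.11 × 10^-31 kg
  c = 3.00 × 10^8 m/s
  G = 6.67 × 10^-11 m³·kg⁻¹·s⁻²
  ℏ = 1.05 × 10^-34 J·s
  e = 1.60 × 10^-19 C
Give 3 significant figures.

Planck energy: E_P = √(ℏc⁵/G) = 1.96 × 10^9 J
hartree: E_h = m_e e⁴/(4πε₀ℏ)² = 4.38 × 10^-18 J
ratio = 1.96 × 10^9 / 4.38 × 10^-18 = 4.47 × 10^26

4.47 × 10^26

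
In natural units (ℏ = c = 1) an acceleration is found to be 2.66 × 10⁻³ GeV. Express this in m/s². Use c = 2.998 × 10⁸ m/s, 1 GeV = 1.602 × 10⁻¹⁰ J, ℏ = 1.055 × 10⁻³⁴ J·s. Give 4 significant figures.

Acceleration is [L]/[T]² = c·[E]/ℏ.
1 GeV → c/ℏ × (1 GeV in J) = 4.552 × 10³² m/s².
Result: 2.66 × 10⁻³ × 4.552 × 10³² = 1.211 × 10³⁰ m/s².

1.211 × 10³⁰ m/s²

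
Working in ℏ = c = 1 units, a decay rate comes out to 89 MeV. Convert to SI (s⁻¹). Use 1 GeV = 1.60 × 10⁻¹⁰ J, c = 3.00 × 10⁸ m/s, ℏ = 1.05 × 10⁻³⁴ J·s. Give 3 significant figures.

A rate is [E]/ℏ; divide by ℏ.
1 GeV → 1/ℏ × (1 GeV in J) = 1.52 × 10²⁴ s⁻¹.
Convert the energy scale: 89 MeV = 0.0890 GeV.
Result: 0.0890 × 1.52 × 10²⁴ = 1.36 × 10²³ s⁻¹.

1.36 × 10²³ s⁻¹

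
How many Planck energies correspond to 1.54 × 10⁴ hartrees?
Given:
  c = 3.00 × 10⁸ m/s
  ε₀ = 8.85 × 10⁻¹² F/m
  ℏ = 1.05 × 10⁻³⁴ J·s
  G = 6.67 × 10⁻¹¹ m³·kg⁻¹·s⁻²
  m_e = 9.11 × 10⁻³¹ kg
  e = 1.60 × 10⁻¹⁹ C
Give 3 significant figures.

3.45 × 10⁻²³

hartree: E_h = m_e e⁴/(4πε₀ℏ)² = 4.38 × 10⁻¹⁸ J
Planck energy: E_P = √(ℏc⁵/G) = 1.96 × 10⁹ J
1.54 × 10⁴ × 4.38 × 10⁻¹⁸ / 1.96 × 10⁹ = 3.45 × 10⁻²³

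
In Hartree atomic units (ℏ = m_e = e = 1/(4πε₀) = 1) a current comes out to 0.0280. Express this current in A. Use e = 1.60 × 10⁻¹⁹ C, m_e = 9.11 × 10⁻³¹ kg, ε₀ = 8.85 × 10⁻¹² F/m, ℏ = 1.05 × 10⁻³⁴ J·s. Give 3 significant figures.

One atomic unit of electric current: I_au = e E_h/ℏ = m_e e⁵/((4πε₀)²ℏ³) = 6.67 × 10⁻³ A.
0.0280 × 6.67 × 10⁻³ A = 1.87 × 10⁻⁴ A

1.87 × 10⁻⁴ A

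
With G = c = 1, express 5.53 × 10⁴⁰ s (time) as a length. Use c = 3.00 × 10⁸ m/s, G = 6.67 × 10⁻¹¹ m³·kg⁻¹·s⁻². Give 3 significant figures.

1.66 × 10⁴⁹ m

Time → length via c.
5.53 × 10⁴⁰ s × (c) = 1.66 × 10⁴⁹ m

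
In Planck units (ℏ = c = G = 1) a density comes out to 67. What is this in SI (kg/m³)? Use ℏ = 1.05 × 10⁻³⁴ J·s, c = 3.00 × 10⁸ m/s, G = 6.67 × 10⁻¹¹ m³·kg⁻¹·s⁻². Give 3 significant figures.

3.49 × 10⁹⁸ kg/m³

One Planck density: ρ_P = c⁵/(ℏG²) = 5.20 × 10⁹⁶ kg/m³.
67 × 5.20 × 10⁹⁶ kg/m³ = 3.49 × 10⁹⁸ kg/m³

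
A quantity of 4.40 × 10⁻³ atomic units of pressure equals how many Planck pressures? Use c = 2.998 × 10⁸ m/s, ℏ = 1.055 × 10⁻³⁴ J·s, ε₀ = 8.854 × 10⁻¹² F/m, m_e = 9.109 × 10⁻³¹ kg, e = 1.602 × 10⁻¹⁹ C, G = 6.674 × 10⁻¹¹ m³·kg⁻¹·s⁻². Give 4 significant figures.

2.782 × 10⁻¹⁰³

atomic unit of pressure: P_au = E_h/a₀³ = m_e⁴e¹⁰/((4πε₀)⁵ℏ⁸) = 2.929 × 10¹³ Pa
Planck pressure: p_P = c⁷/(ℏG²) = 4.632 × 10¹¹³ Pa
4.40 × 10⁻³ × 2.929 × 10¹³ / 4.632 × 10¹¹³ = 2.782 × 10⁻¹⁰³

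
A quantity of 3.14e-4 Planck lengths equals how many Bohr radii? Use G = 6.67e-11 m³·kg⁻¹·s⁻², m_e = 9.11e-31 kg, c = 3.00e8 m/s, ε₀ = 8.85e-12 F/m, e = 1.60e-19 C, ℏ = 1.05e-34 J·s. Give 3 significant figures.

Planck length: ℓ_P = √(ℏG/c³) = 1.61e-35 m
Bohr radius: a₀ = 4πε₀ℏ²/(m_e e²) = 5.26e-11 m
3.14e-4 × 1.61e-35 / 5.26e-11 = 9.62e-29

9.62e-29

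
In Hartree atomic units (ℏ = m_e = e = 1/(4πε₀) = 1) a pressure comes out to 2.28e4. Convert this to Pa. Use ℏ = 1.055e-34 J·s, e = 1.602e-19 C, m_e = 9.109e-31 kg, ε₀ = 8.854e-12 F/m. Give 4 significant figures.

One atomic unit of pressure: P_au = E_h/a₀³ = m_e⁴e¹⁰/((4πε₀)⁵ℏ⁸) = 2.929e13 Pa.
2.28e4 × 2.929e13 Pa = 6.678e17 Pa

6.678e17 Pa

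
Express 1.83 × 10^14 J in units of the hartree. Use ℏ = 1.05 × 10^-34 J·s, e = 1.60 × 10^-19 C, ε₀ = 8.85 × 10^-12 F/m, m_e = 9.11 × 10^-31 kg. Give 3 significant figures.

hartree: E_h = m_e e⁴/(4πε₀ℏ)² = 4.38 × 10^-18 J.
1.83 × 10^14 / 4.38 × 10^-18 = 4.18 × 10^31

4.18 × 10^31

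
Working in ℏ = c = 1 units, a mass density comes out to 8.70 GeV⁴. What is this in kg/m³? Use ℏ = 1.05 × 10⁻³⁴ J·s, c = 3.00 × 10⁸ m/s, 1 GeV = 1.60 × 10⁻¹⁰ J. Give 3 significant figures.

Mass density is [E]/(c²[L]³) = [E]⁴/(ℏ³c⁵).
1 GeV⁴ → 1/(ℏ³c⁵) × (1 GeV in J)⁴ = 2.33 × 10²⁰ kg/m³.
Result: 8.70 × 2.33 × 10²⁰ = 2.03 × 10²¹ kg/m³.

2.03 × 10²¹ kg/m³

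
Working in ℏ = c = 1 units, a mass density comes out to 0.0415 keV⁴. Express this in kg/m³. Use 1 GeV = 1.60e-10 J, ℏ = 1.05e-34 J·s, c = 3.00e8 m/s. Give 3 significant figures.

9.67e-6 kg/m³

Mass density is [E]/(c²[L]³) = [E]⁴/(ℏ³c⁵).
1 GeV⁴ → 1/(ℏ³c⁵) × (1 GeV in J)⁴ = 2.33e20 kg/m³.
Convert the energy scale: 0.0415 keV⁴ = 4.15e-26 GeV⁴.
Result: 4.15e-26 × 2.33e20 = 9.67e-6 kg/m³.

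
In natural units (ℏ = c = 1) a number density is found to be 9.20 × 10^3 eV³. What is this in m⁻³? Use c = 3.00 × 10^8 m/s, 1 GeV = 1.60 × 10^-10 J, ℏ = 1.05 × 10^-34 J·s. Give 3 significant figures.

Number density is [L]⁻³ = [E]³/(ℏc)³.
1 GeV³ → 1/(ℏc)³ × (1 GeV in J)³ = 1.31 × 10^47 m⁻³.
Convert the energy scale: 9.20 × 10^3 eV³ = 9.20 × 10^-24 GeV³.
Result: 9.20 × 10^-24 × 1.31 × 10^47 = 1.21 × 10^24 m⁻³.

1.21 × 10^24 m⁻³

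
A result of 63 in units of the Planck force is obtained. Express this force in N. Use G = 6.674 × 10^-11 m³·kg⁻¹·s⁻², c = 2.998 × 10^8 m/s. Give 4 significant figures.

One Planck force: F_P = c⁴/G = 1.210 × 10^44 N.
63 × 1.210 × 10^44 N = 7.626 × 10^45 N

7.626 × 10^45 N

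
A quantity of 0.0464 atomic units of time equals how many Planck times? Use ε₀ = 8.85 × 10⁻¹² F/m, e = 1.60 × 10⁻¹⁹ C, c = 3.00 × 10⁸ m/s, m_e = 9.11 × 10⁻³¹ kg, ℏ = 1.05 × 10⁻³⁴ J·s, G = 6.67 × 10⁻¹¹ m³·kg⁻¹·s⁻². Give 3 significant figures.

atomic unit of time: τ_au = (4πε₀)²ℏ³/(m_e e⁴) = 2.40 × 10⁻¹⁷ s
Planck time: t_P = √(ℏG/c⁵) = 5.37 × 10⁻⁴⁴ s
0.0464 × 2.40 × 10⁻¹⁷ / 5.37 × 10⁻⁴⁴ = 2.07 × 10²⁵

2.07 × 10²⁵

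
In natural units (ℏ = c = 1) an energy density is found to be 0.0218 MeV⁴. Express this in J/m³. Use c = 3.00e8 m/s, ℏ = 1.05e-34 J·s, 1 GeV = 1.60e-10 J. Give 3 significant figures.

[E]/[L]³ = [E]⁴/(ℏc)³; restore (ℏc)⁻³.
1 GeV⁴ → 1/(ℏc)³ × (1 GeV in J)⁴ = 2.10e37 J/m³.
Convert the energy scale: 0.0218 MeV⁴ = 2.18e-14 GeV⁴.
Result: 2.18e-14 × 2.10e37 = 4.57e23 J/m³.

4.57e23 J/m³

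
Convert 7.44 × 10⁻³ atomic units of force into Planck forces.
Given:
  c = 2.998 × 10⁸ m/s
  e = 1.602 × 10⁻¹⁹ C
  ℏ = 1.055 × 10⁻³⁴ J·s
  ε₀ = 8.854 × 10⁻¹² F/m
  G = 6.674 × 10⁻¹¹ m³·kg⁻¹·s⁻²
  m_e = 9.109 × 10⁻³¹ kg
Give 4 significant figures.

5.052 × 10⁻⁵⁴

atomic unit of force: F_au = E_h/a₀ = m_e²e⁶/((4πε₀)³ℏ⁴) = 8.220 × 10⁻⁸ N
Planck force: F_P = c⁴/G = 1.210 × 10⁴⁴ N
7.44 × 10⁻³ × 8.220 × 10⁻⁸ / 1.210 × 10⁴⁴ = 5.052 × 10⁻⁵⁴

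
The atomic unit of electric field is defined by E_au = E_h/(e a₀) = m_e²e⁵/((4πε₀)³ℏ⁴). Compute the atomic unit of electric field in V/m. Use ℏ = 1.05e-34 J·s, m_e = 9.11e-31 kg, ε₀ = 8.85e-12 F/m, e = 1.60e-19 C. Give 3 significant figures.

E_au = E_h/(e a₀) = m_e²e⁵/((4πε₀)³ℏ⁴)
E_h = 4.38e-18 J
a₀ = 5.26e-11 m
E_h/(e·a₀) = 5.20e11 V/m

5.20e11 V/m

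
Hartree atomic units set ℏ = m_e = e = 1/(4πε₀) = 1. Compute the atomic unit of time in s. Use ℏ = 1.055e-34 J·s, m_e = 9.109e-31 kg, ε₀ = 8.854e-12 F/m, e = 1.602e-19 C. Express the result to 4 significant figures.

Dimensional analysis gives τ_au = (4πε₀)²ℏ³/(m_e e⁴).
E_h = 4.354e-18 J
ℏ/E_h = 2.423e-17 s

2.423e-17 s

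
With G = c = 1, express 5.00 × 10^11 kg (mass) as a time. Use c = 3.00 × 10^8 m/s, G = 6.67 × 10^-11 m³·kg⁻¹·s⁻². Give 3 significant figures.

Mass → time via G/c³.
5.00 × 10^11 kg × (G/c³) = 1.24 × 10^-24 s

1.24 × 10^-24 s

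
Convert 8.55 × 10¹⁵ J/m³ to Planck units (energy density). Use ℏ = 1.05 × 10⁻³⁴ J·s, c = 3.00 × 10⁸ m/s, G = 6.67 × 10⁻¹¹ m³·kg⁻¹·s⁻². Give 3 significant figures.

Planck energy density: u_P = c⁷/(ℏG²) = 4.68 × 10¹¹³ J/m³.
8.55 × 10¹⁵ / 4.68 × 10¹¹³ = 1.83 × 10⁻⁹⁸

1.83 × 10⁻⁹⁸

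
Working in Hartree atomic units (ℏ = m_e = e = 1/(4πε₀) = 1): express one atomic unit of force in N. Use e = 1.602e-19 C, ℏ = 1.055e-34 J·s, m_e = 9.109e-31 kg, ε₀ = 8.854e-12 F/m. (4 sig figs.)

The unique combination of the constants set to 1 with dimensions of force is F_au = E_h/a₀ = m_e²e⁶/((4πε₀)³ℏ⁴).
E_h = 4.354e-18 J
a₀ = 5.297e-11 m
E_h/a₀ = 8.220e-8 N

8.220e-8 N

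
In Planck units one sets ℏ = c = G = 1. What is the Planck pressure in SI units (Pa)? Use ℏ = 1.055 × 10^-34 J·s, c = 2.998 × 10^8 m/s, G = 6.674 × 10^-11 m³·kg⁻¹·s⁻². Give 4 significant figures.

4.632 × 10^113 Pa

p_P = c⁷/(ℏG²)
  = 2.177 × 10^59 / 4.699 × 10^-55
  = 4.632 × 10^113 Pa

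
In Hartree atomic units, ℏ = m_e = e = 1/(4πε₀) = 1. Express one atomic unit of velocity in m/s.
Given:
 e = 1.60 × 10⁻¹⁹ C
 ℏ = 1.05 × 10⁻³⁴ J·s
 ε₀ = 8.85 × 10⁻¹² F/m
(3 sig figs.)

2.19 × 10⁶ m/s

From ℏ = m_e = e = 1/(4πε₀) = 1 the velocity scale is v_au = e²/(4πε₀ℏ).
  = 2.56 × 10⁻³⁸ / 1.17 × 10⁻⁴⁴
  = 2.19 × 10⁶ m/s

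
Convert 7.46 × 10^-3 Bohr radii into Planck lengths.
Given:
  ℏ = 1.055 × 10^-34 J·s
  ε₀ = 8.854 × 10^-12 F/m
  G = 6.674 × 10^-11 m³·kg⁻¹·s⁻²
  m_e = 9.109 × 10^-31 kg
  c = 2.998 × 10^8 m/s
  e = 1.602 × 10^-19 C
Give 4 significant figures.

2.445 × 10^22

Bohr radius: a₀ = 4πε₀ℏ²/(m_e e²) = 5.297 × 10^-11 m
Planck length: ℓ_P = √(ℏG/c³) = 1.616 × 10^-35 m
7.46 × 10^-3 × 5.297 × 10^-11 / 1.616 × 10^-35 = 2.445 × 10^22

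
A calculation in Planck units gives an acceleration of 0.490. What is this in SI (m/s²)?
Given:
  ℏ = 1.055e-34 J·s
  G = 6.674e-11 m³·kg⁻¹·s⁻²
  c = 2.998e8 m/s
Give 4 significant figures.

One Planck acceleration: a_P = √(c⁷/(ℏG)) = 5.560e51 m/s².
0.490 × 5.560e51 m/s² = 2.725e51 m/s²

2.725e51 m/s²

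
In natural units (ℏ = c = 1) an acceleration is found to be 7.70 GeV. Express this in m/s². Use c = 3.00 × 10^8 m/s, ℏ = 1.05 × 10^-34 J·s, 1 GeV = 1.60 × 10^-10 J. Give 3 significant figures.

Acceleration is [L]/[T]² = c·[E]/ℏ.
1 GeV → c/ℏ × (1 GeV in J) = 4.57 × 10^32 m/s².
Result: 7.70 × 4.57 × 10^32 = 3.52 × 10^33 m/s².

3.52 × 10^33 m/s²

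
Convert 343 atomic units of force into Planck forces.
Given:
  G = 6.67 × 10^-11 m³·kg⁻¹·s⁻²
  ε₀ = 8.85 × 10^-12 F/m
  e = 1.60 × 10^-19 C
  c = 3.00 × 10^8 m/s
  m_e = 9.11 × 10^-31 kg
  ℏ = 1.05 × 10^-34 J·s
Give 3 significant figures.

2.35 × 10^-49

atomic unit of force: F_au = E_h/a₀ = m_e²e⁶/((4πε₀)³ℏ⁴) = 8.33 × 10^-8 N
Planck force: F_P = c⁴/G = 1.21 × 10^44 N
343 × 8.33 × 10^-8 / 1.21 × 10^44 = 2.35 × 10^-49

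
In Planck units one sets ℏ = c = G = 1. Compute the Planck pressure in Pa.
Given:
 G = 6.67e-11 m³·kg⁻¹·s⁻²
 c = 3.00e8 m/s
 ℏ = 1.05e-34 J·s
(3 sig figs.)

p_P = c⁷/(ℏG²)
  = 2.19e59 / 4.67e-55
  = 4.68e113 Pa

4.68e113 Pa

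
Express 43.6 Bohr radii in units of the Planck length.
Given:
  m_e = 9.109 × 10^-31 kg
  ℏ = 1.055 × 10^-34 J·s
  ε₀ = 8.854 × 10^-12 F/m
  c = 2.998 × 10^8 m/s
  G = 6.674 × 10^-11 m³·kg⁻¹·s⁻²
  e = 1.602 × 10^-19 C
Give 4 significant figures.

Bohr radius: a₀ = 4πε₀ℏ²/(m_e e²) = 5.297 × 10^-11 m
Planck length: ℓ_P = √(ℏG/c³) = 1.616 × 10^-35 m
43.6 × 5.297 × 10^-11 / 1.616 × 10^-35 = 1.429 × 10^26

1.429 × 10^26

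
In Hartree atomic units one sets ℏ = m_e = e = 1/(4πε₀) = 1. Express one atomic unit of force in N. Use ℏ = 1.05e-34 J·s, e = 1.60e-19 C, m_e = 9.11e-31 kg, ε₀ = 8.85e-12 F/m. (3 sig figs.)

8.33e-8 N

F_au = E_h/a₀ = m_e²e⁶/((4πε₀)³ℏ⁴)
E_h = 4.38e-18 J
a₀ = 5.26e-11 m
E_h/a₀ = 8.33e-8 N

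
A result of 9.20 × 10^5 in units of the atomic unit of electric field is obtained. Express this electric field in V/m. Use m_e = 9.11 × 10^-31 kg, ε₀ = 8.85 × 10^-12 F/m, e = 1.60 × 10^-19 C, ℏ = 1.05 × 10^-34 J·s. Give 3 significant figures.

4.79 × 10^17 V/m

One atomic unit of electric field: E_au = E_h/(e a₀) = m_e²e⁵/((4πε₀)³ℏ⁴) = 5.20 × 10^11 V/m.
9.20 × 10^5 × 5.20 × 10^11 V/m = 4.79 × 10^17 V/m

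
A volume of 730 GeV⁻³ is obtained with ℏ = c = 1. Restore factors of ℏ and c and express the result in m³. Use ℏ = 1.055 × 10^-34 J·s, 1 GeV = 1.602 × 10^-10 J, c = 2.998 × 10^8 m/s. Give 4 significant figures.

Volume is [L]³ = [E]⁻³·(ℏc)³.
1 GeV⁻³ → (ℏc)³ × (1 GeV in J)⁻³ = 7.696 × 10^-48 m³.
Result: 730 × 7.696 × 10^-48 = 5.618 × 10^-45 m³.

5.618 × 10^-45 m³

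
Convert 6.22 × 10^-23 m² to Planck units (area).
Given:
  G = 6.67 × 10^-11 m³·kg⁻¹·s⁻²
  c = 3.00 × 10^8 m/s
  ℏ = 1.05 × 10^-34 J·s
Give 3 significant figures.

2.40 × 10^47

Planck area: A_P = ℏG/c³ = 2.59 × 10^-70 m².
6.22 × 10^-23 / 2.59 × 10^-70 = 2.40 × 10^47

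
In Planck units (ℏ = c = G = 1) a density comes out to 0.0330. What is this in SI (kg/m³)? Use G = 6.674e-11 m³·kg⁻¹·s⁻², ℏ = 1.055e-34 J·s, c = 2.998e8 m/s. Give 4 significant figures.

1.701e95 kg/m³

One Planck density: ρ_P = c⁵/(ℏG²) = 5.154e96 kg/m³.
0.0330 × 5.154e96 kg/m³ = 1.701e95 kg/m³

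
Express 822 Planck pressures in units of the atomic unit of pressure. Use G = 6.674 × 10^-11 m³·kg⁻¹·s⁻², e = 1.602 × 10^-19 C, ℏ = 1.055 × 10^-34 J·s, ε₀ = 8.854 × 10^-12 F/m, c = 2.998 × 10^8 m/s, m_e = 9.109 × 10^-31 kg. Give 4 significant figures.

1.300 × 10^103

Planck pressure: p_P = c⁷/(ℏG²) = 4.632 × 10^113 Pa
atomic unit of pressure: P_au = E_h/a₀³ = m_e⁴e¹⁰/((4πε₀)⁵ℏ⁸) = 2.929 × 10^13 Pa
822 × 4.632 × 10^113 / 2.929 × 10^13 = 1.300 × 10^103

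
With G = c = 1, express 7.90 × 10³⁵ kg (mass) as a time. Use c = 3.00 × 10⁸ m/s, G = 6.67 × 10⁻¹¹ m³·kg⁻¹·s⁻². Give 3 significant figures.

Mass → time via G/c³.
7.90 × 10³⁵ kg × (G/c³) = 1.95 s

1.95 s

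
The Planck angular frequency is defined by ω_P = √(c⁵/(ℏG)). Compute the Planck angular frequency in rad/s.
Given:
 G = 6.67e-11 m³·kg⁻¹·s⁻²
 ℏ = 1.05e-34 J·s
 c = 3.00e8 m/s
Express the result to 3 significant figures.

ω_P = √(c⁵/(ℏG))
  = √(3.47e86)
  = 1.86e43 rad/s

1.86e43 rad/s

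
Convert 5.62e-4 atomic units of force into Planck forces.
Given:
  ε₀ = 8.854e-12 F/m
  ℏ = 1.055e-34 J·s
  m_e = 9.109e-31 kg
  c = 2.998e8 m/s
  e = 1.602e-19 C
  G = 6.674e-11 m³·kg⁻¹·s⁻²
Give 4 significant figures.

atomic unit of force: F_au = E_h/a₀ = m_e²e⁶/((4πε₀)³ℏ⁴) = 8.220e-8 N
Planck force: F_P = c⁴/G = 1.210e44 N
5.62e-4 × 8.220e-8 / 1.210e44 = 3.816e-55

3.816e-55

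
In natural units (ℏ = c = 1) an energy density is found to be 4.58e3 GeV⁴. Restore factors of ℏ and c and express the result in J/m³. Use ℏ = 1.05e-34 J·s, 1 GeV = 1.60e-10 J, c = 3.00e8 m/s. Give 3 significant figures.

[E]/[L]³ = [E]⁴/(ℏc)³; restore (ℏc)⁻³.
1 GeV⁴ → 1/(ℏc)³ × (1 GeV in J)⁴ = 2.10e37 J/m³.
Result: 4.58e3 × 2.10e37 = 9.60e40 J/m³.

9.60e40 J/m³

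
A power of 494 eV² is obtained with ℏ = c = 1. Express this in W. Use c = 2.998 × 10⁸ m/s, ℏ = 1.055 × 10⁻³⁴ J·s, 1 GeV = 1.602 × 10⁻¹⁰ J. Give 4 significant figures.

0.1202 W

Power is [E]/[T] = [E]²/ℏ.
1 GeV² → 1/ℏ × (1 GeV in J)² = 2.433 × 10¹⁴ W.
Convert the energy scale: 494 eV² = 4.94 × 10⁻¹⁶ GeV².
Result: 4.94 × 10⁻¹⁶ × 2.433 × 10¹⁴ = 0.1202 W.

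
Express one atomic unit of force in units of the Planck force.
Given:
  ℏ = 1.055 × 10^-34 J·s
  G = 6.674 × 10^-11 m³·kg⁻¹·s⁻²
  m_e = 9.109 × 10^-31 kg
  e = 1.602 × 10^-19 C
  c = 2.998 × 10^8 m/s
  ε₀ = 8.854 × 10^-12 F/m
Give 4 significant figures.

6.791 × 10^-52

atomic unit of force: F_au = E_h/a₀ = m_e²e⁶/((4πε₀)³ℏ⁴) = 8.220 × 10^-8 N
Planck force: F_P = c⁴/G = 1.210 × 10^44 N
ratio = 8.220 × 10^-8 / 1.210 × 10^44 = 6.791 × 10^-52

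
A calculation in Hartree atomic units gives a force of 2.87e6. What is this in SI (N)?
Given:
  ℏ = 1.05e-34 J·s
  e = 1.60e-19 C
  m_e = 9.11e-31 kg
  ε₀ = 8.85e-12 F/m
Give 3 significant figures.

0.239 N

One atomic unit of force: F_au = E_h/a₀ = m_e²e⁶/((4πε₀)³ℏ⁴) = 8.33e-8 N.
2.87e6 × 8.33e-8 N = 0.239 N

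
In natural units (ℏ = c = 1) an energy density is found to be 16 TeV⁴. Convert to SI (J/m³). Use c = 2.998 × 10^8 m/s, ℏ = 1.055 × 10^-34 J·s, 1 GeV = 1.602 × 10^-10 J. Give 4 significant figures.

3.331 × 10^50 J/m³

[E]/[L]³ = [E]⁴/(ℏc)³; restore (ℏc)⁻³.
1 GeV⁴ → 1/(ℏc)³ × (1 GeV in J)⁴ = 2.082 × 10^37 J/m³.
Convert the energy scale: 16 TeV⁴ = 1.60 × 10^13 GeV⁴.
Result: 1.60 × 10^13 × 2.082 × 10^37 = 3.331 × 10^50 J/m³.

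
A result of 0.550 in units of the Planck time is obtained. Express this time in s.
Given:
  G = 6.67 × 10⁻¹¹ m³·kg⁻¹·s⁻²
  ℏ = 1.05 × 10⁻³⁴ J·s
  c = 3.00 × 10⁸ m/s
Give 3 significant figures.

2.95 × 10⁻⁴⁴ s

One Planck time: t_P = √(ℏG/c⁵) = 5.37 × 10⁻⁴⁴ s.
0.550 × 5.37 × 10⁻⁴⁴ s = 2.95 × 10⁻⁴⁴ s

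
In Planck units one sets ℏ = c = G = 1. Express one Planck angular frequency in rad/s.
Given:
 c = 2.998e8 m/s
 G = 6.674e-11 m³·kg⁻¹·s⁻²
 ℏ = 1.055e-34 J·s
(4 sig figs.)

1.855e43 rad/s

ω_P = √(c⁵/(ℏG))
  = √(3.440e86)
  = 1.855e43 rad/s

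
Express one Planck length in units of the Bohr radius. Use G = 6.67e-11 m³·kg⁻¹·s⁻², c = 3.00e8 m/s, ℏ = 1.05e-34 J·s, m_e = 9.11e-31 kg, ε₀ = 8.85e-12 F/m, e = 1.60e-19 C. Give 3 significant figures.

3.06e-25

Planck length: ℓ_P = √(ℏG/c³) = 1.61e-35 m
Bohr radius: a₀ = 4πε₀ℏ²/(m_e e²) = 5.26e-11 m
ratio = 1.61e-35 / 5.26e-11 = 3.06e-25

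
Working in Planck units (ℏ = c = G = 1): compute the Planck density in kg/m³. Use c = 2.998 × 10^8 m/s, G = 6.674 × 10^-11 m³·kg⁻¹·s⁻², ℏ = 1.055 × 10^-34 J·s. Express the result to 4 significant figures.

5.154 × 10^96 kg/m³

Dimensional analysis gives ρ_P = c⁵/(ℏG²).
  = 2.422 × 10^42 / 4.699 × 10^-55
  = 5.154 × 10^96 kg/m³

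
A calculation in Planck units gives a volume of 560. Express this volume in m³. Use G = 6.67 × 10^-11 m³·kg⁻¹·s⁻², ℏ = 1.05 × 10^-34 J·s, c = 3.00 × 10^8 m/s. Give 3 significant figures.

One Planck volume: V_P = (ℏG/c³)^(3/2) = 4.18 × 10^-105 m³.
560 × 4.18 × 10^-105 m³ = 2.34 × 10^-102 m³

2.34 × 10^-102 m³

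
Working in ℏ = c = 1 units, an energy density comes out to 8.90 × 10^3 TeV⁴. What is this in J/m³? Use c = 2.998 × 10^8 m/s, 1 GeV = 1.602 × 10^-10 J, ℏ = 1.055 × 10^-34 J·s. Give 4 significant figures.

[E]/[L]³ = [E]⁴/(ℏc)³; restore (ℏc)⁻³.
1 GeV⁴ → 1/(ℏc)³ × (1 GeV in J)⁴ = 2.082 × 10^37 J/m³.
Convert the energy scale: 8.90 × 10^3 TeV⁴ = 8.90 × 10^15 GeV⁴.
Result: 8.90 × 10^15 × 2.082 × 10^37 = 1.853 × 10^53 J/m³.

1.853 × 10^53 J/m³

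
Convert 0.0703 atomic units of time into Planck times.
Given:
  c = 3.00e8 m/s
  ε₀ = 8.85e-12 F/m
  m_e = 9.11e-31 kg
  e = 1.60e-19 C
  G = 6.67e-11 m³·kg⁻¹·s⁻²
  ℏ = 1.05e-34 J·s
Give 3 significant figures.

atomic unit of time: τ_au = (4πε₀)²ℏ³/(m_e e⁴) = 2.40e-17 s
Planck time: t_P = √(ℏG/c⁵) = 5.37e-44 s
0.0703 × 2.40e-17 / 5.37e-44 = 3.14e25

3.14e25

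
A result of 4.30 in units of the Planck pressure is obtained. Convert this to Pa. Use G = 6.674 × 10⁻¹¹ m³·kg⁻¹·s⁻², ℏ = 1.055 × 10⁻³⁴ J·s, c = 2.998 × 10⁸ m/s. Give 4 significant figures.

One Planck pressure: p_P = c⁷/(ℏG²) = 4.632 × 10¹¹³ Pa.
4.30 × 4.632 × 10¹¹³ Pa = 1.992 × 10¹¹⁴ Pa

1.992 × 10¹¹⁴ Pa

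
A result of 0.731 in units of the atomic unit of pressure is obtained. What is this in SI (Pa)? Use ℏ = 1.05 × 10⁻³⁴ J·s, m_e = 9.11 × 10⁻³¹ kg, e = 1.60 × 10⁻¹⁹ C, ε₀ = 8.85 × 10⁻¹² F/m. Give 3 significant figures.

One atomic unit of pressure: P_au = E_h/a₀³ = m_e⁴e¹⁰/((4πε₀)⁵ℏ⁸) = 3.01 × 10¹³ Pa.
0.731 × 3.01 × 10¹³ Pa = 2.20 × 10¹³ Pa

2.20 × 10¹³ Pa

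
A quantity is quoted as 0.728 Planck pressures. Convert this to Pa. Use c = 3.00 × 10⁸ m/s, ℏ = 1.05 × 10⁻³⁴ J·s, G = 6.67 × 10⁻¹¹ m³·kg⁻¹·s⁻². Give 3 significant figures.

3.41 × 10¹¹³ Pa

One Planck pressure: p_P = c⁷/(ℏG²) = 4.68 × 10¹¹³ Pa.
0.728 × 4.68 × 10¹¹³ Pa = 3.41 × 10¹¹³ Pa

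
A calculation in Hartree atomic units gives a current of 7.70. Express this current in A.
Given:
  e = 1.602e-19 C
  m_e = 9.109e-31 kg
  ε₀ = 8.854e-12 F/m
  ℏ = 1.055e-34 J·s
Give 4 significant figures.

One atomic unit of electric current: I_au = e E_h/ℏ = m_e e⁵/((4πε₀)²ℏ³) = 6.612e-3 A.
7.70 × 6.612e-3 A = 0.05091 A

0.05091 A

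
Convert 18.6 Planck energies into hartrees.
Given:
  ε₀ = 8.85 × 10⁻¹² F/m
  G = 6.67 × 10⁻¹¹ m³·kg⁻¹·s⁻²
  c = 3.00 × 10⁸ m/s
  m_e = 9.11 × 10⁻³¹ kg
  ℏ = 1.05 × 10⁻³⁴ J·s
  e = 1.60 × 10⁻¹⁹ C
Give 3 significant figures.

Planck energy: E_P = √(ℏc⁵/G) = 1.96 × 10⁹ J
hartree: E_h = m_e e⁴/(4πε₀ℏ)² = 4.38 × 10⁻¹⁸ J
18.6 × 1.96 × 10⁹ / 4.38 × 10⁻¹⁸ = 8.31 × 10²⁷

8.31 × 10²⁷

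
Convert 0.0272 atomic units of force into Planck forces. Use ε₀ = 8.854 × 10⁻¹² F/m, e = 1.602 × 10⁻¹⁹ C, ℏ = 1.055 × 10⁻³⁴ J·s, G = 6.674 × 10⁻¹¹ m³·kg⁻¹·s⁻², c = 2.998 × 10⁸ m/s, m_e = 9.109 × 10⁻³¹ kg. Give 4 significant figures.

1.847 × 10⁻⁵³

atomic unit of force: F_au = E_h/a₀ = m_e²e⁶/((4πε₀)³ℏ⁴) = 8.220 × 10⁻⁸ N
Planck force: F_P = c⁴/G = 1.210 × 10⁴⁴ N
0.0272 × 8.220 × 10⁻⁸ / 1.210 × 10⁴⁴ = 1.847 × 10⁻⁵³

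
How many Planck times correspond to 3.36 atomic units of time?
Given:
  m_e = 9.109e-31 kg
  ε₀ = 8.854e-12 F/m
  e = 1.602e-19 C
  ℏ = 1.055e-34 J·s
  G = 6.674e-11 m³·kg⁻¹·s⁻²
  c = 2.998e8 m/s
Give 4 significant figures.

1.510e27

atomic unit of time: τ_au = (4πε₀)²ℏ³/(m_e e⁴) = 2.423e-17 s
Planck time: t_P = √(ℏG/c⁵) = 5.392e-44 s
3.36 × 2.423e-17 / 5.392e-44 = 1.510e27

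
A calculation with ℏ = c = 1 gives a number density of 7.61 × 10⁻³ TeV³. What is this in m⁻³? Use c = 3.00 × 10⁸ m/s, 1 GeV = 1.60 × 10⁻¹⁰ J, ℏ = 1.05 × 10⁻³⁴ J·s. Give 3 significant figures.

Number density is [L]⁻³ = [E]³/(ℏc)³.
1 GeV³ → 1/(ℏc)³ × (1 GeV in J)³ = 1.31 × 10⁴⁷ m⁻³.
Convert the energy scale: 7.61 × 10⁻³ TeV³ = 7.61 × 10⁶ GeV³.
Result: 7.61 × 10⁶ × 1.31 × 10⁴⁷ = 9.97 × 10⁵³ m⁻³.

9.97 × 10⁵³ m⁻³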